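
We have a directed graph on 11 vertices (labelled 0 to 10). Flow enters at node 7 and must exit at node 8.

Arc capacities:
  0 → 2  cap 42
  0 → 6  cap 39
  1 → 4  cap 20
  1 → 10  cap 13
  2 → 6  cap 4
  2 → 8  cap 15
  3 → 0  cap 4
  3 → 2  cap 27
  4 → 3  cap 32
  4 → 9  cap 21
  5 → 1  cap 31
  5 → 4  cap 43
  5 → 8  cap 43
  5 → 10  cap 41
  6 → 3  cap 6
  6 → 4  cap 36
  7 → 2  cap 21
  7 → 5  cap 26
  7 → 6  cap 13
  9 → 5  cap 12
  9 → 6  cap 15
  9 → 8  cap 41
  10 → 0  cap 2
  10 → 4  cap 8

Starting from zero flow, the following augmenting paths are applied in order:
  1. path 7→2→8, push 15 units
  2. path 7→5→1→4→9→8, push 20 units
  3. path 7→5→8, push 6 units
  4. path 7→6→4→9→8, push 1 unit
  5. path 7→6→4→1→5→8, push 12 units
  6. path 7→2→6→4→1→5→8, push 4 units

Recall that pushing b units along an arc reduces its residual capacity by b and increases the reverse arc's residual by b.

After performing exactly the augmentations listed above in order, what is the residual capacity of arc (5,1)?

after path 1 (7→2→8, push 15): res(5,1)=31
after path 2 (7→5→1→4→9→8, push 20): res(5,1)=11
after path 3 (7→5→8, push 6): res(5,1)=11
after path 4 (7→6→4→9→8, push 1): res(5,1)=11
after path 5 (7→6→4→1→5→8, push 12): res(5,1)=23
after path 6 (7→2→6→4→1→5→8, push 4): res(5,1)=27

Residual capacity of (5,1): 27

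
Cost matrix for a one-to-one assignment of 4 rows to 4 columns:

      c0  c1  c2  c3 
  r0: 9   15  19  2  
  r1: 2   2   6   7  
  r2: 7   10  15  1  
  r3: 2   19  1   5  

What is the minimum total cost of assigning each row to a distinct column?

optimal assignment: row0→col3 (cost 2), row1→col1 (cost 2), row2→col0 (cost 7), row3→col2 (cost 1)
total = 2 + 2 + 7 + 1 = 12

Minimum assignment cost: 12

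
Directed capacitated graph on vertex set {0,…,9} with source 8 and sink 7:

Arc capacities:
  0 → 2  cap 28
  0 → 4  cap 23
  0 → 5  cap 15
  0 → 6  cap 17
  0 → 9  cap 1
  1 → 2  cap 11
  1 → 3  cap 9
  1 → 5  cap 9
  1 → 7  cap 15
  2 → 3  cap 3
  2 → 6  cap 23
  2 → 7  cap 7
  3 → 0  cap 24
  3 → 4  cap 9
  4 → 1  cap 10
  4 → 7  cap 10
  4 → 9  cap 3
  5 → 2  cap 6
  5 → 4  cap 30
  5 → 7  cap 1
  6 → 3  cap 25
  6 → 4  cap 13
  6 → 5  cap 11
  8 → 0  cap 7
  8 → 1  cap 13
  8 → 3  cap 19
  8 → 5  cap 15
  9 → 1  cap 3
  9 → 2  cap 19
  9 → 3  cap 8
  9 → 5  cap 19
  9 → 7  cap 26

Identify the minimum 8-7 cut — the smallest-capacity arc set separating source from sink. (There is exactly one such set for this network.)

augment #1: 8→1→7 push 13
augment #2: 8→5→7 push 1
augment #3: 8→0→2→7 push 7
augment #4: 8→3→4→7 push 9
augment #5: 8→5→4→7 push 1
augment #6: 8→3→0→9→7 push 1
augment #7: 8→5→4→1→7 push 2
augment #8: 8→5→4→9→7 push 3
max flow = 37; residual-reachable set from 8 gives S-side
cut edges (S→T): {(0,9), (1,7), (2,7), (4,7), (4,9), (5,7)} total cap 37

Min-cut arcs: {(0,9), (1,7), (2,7), (4,7), (4,9), (5,7)} (total capacity 37)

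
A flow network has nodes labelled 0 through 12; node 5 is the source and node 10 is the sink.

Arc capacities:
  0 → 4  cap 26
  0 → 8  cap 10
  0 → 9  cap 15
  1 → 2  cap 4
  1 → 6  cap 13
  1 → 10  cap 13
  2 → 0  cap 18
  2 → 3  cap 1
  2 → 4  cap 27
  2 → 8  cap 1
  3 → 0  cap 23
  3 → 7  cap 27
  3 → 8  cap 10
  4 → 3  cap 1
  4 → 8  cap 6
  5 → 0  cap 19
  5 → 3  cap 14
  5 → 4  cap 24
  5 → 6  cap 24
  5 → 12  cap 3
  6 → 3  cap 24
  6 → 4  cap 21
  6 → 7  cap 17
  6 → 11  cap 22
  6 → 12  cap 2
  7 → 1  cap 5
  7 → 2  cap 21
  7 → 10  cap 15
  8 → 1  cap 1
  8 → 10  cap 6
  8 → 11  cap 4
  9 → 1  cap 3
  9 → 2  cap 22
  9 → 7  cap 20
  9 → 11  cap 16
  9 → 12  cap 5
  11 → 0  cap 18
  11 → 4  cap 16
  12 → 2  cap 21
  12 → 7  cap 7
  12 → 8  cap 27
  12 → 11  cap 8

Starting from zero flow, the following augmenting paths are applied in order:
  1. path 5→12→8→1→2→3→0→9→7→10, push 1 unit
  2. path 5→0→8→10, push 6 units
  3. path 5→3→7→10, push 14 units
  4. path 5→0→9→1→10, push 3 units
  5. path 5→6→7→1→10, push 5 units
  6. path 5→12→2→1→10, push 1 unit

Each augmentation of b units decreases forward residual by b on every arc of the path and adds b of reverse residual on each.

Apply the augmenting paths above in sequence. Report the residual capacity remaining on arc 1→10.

Residual capacity of (1,10): 4

after path 1 (5→12→8→1→2→3→0→9→7→10, push 1): res(1,10)=13
after path 2 (5→0→8→10, push 6): res(1,10)=13
after path 3 (5→3→7→10, push 14): res(1,10)=13
after path 4 (5→0→9→1→10, push 3): res(1,10)=10
after path 5 (5→6→7→1→10, push 5): res(1,10)=5
after path 6 (5→12→2→1→10, push 1): res(1,10)=4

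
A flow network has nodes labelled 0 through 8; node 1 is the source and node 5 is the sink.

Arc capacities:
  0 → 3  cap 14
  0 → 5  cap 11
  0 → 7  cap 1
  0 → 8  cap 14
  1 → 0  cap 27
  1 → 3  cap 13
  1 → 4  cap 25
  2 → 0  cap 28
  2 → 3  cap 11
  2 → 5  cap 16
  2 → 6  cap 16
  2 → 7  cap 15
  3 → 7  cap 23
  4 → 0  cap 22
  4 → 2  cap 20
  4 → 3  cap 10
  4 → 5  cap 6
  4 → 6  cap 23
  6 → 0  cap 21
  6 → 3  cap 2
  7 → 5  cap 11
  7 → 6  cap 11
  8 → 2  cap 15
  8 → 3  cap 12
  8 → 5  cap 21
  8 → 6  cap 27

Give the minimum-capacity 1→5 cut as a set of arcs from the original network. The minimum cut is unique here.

Min-cut arcs: {(0,5), (0,8), (2,5), (4,5), (7,5)} (total capacity 58)

augment #1: 1→0→5 push 11
augment #2: 1→4→5 push 6
augment #3: 1→0→7→5 push 1
augment #4: 1→0→8→5 push 14
augment #5: 1→3→7→5 push 10
augment #6: 1→4→2→5 push 16
max flow = 58; residual-reachable set from 1 gives S-side
cut edges (S→T): {(0,5), (0,8), (2,5), (4,5), (7,5)} total cap 58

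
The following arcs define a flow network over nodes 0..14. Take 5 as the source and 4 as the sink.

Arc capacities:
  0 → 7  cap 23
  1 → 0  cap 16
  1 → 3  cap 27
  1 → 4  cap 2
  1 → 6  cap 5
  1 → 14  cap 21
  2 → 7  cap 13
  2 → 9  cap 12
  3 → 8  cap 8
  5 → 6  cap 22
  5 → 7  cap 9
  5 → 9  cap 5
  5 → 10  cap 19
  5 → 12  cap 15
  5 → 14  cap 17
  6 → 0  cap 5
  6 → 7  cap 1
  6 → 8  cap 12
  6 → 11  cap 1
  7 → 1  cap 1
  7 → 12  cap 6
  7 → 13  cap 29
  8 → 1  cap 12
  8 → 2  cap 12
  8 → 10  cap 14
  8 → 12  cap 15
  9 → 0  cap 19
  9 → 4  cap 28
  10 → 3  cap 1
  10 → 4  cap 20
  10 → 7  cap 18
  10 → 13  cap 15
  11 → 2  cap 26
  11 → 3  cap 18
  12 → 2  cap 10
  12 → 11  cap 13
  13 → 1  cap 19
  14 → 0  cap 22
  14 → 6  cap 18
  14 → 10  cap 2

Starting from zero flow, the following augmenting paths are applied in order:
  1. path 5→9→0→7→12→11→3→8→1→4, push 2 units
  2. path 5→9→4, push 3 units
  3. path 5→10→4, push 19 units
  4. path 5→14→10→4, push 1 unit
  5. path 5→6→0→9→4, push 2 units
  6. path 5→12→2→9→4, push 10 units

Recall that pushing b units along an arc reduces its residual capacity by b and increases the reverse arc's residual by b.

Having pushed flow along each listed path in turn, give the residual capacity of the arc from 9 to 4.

after path 1 (5→9→0→7→12→11→3→8→1→4, push 2): res(9,4)=28
after path 2 (5→9→4, push 3): res(9,4)=25
after path 3 (5→10→4, push 19): res(9,4)=25
after path 4 (5→14→10→4, push 1): res(9,4)=25
after path 5 (5→6→0→9→4, push 2): res(9,4)=23
after path 6 (5→12→2→9→4, push 10): res(9,4)=13

Residual capacity of (9,4): 13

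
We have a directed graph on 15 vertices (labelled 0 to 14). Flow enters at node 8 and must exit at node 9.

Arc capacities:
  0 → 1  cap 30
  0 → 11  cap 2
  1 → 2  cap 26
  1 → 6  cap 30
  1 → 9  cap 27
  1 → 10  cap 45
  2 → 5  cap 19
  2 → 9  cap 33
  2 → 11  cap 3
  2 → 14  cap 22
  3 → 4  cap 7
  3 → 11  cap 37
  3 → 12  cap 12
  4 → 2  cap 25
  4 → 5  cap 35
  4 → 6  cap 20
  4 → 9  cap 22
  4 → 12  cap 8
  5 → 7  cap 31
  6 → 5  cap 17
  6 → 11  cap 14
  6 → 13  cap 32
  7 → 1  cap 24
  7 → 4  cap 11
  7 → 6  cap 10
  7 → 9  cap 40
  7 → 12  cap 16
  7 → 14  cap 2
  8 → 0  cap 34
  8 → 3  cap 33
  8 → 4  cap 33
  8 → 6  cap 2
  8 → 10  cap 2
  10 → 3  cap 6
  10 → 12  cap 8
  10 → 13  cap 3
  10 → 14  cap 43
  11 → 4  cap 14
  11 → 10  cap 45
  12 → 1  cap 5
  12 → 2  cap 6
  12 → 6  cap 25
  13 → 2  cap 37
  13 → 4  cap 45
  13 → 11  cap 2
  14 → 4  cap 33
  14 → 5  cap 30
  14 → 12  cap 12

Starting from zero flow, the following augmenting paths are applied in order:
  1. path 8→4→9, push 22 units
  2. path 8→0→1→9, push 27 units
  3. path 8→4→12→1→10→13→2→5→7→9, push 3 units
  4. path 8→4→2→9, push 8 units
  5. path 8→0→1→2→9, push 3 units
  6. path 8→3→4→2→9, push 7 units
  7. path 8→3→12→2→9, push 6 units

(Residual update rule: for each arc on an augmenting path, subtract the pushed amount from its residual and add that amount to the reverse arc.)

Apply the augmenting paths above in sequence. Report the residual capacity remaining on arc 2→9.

after path 1 (8→4→9, push 22): res(2,9)=33
after path 2 (8→0→1→9, push 27): res(2,9)=33
after path 3 (8→4→12→1→10→13→2→5→7→9, push 3): res(2,9)=33
after path 4 (8→4→2→9, push 8): res(2,9)=25
after path 5 (8→0→1→2→9, push 3): res(2,9)=22
after path 6 (8→3→4→2→9, push 7): res(2,9)=15
after path 7 (8→3→12→2→9, push 6): res(2,9)=9

Residual capacity of (2,9): 9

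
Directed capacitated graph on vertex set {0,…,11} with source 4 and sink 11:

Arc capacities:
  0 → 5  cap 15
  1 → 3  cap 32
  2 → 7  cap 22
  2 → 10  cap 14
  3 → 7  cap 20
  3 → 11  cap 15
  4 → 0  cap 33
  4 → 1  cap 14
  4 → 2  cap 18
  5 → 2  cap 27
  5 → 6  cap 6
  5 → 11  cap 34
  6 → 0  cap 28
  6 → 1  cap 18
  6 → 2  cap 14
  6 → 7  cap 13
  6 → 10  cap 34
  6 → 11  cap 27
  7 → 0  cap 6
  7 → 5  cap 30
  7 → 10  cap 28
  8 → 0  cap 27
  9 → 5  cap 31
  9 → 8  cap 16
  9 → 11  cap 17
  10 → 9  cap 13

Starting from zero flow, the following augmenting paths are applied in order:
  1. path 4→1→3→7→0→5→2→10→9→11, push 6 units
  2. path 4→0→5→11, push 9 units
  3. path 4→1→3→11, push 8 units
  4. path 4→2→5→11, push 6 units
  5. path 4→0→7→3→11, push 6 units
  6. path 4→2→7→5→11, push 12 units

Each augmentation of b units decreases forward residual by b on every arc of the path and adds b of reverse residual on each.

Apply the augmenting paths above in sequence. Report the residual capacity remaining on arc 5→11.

after path 1 (4→1→3→7→0→5→2→10→9→11, push 6): res(5,11)=34
after path 2 (4→0→5→11, push 9): res(5,11)=25
after path 3 (4→1→3→11, push 8): res(5,11)=25
after path 4 (4→2→5→11, push 6): res(5,11)=19
after path 5 (4→0→7→3→11, push 6): res(5,11)=19
after path 6 (4→2→7→5→11, push 12): res(5,11)=7

Residual capacity of (5,11): 7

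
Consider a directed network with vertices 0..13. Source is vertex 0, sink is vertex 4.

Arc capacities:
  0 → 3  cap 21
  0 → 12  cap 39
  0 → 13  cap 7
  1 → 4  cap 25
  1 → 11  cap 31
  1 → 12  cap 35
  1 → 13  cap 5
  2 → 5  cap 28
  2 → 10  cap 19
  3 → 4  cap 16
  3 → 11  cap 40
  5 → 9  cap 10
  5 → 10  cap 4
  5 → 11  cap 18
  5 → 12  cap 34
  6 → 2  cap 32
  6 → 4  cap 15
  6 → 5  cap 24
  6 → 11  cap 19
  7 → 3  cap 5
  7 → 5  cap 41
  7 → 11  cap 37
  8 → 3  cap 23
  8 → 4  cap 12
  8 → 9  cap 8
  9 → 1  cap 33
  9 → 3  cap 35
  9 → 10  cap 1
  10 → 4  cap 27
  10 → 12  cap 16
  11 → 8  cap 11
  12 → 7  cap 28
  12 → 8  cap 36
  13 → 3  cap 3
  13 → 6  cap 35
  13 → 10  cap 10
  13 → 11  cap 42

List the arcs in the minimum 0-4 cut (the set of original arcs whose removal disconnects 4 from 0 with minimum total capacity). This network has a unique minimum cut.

Min-cut arcs: {(0,13), (3,4), (5,9), (5,10), (8,4), (8,9)} (total capacity 57)

augment #1: 0→3→4 push 16
augment #2: 0→12→8→4 push 12
augment #3: 0→13→6→4 push 7
augment #4: 0→12→7→5→10→4 push 4
augment #5: 0→12→8→9→1→4 push 8
augment #6: 0→12→7→5→9→1→4 push 10
max flow = 57; residual-reachable set from 0 gives S-side
cut edges (S→T): {(0,13), (3,4), (5,9), (5,10), (8,4), (8,9)} total cap 57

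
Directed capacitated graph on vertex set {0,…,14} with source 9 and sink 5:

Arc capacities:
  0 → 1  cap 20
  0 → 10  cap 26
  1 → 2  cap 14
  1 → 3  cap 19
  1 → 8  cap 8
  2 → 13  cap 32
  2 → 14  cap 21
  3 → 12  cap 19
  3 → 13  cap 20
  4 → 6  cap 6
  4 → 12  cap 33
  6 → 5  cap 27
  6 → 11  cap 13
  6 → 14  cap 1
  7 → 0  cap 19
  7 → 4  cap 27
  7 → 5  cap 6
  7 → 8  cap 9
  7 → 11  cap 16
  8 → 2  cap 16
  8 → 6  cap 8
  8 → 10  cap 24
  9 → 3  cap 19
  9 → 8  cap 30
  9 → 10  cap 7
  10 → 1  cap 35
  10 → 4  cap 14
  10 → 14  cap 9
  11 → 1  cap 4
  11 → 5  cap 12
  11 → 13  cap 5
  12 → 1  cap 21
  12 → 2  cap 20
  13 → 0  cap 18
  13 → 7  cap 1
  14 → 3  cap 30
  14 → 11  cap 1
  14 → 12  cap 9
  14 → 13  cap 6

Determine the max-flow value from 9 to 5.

augment #1: 9→8→6→5 bottleneck 8, total now 8
augment #2: 9→3→13→7→5 bottleneck 1, total now 9
augment #3: 9→10→4→6→5 bottleneck 6, total now 15
augment #4: 9→10→14→11→5 bottleneck 1, total now 16

Maximum flow value: 16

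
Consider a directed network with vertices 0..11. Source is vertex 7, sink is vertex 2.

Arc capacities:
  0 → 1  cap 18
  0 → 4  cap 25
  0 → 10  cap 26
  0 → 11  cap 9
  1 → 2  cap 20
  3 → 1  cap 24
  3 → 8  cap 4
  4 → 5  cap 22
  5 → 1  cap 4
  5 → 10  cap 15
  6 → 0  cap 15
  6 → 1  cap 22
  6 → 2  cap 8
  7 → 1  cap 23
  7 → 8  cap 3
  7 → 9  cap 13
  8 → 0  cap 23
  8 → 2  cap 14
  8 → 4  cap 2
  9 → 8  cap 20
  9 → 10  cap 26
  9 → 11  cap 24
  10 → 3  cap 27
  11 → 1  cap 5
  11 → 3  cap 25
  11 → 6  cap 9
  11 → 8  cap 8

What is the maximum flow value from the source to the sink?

augment #1: 7→1→2 bottleneck 20, total now 20
augment #2: 7→8→2 bottleneck 3, total now 23
augment #3: 7→9→8→2 bottleneck 11, total now 34
augment #4: 7→9→11→6→2 bottleneck 2, total now 36

Maximum flow value: 36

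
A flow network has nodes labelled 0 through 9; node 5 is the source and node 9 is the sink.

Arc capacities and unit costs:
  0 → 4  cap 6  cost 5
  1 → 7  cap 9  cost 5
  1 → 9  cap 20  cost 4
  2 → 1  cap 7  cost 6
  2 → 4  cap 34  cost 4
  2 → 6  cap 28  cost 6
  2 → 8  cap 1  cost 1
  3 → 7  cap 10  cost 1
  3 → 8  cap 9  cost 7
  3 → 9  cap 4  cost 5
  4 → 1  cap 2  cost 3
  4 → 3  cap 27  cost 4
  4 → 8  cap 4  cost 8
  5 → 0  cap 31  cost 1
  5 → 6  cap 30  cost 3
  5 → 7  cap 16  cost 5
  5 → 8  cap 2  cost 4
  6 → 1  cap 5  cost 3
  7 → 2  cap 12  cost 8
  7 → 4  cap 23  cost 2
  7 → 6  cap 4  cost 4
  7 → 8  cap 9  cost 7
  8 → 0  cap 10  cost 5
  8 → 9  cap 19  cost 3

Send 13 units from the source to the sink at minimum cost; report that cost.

Minimum cost for 13 units: 150

shortest-cost path #1: 5→8→9 push 2 @ unit cost 7 (adds 14)
shortest-cost path #2: 5→6→1→9 push 5 @ unit cost 10 (adds 50)
shortest-cost path #3: 5→0→4→1→9 push 2 @ unit cost 13 (adds 26)
shortest-cost path #4: 5→7→8→9 push 4 @ unit cost 15 (adds 60)
total cost = 150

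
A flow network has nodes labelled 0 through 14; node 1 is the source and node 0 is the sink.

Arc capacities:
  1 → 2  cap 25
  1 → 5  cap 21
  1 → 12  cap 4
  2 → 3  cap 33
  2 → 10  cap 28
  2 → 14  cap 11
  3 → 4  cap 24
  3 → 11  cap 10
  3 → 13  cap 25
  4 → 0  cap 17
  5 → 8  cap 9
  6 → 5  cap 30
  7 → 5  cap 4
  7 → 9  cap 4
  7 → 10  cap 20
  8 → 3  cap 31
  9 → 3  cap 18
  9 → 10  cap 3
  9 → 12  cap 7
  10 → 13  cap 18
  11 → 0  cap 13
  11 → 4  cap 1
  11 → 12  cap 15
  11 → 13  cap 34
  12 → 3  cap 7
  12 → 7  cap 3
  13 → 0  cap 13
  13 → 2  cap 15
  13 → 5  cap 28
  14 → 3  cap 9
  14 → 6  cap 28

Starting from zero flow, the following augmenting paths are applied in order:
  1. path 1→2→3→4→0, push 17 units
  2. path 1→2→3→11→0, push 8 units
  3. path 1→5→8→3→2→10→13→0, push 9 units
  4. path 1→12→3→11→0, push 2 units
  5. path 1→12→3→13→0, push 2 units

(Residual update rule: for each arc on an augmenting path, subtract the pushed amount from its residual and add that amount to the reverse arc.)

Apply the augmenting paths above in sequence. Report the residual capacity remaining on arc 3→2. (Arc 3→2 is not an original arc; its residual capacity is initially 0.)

Residual capacity of (3,2): 16

after path 1 (1→2→3→4→0, push 17): res(3,2)=17
after path 2 (1→2→3→11→0, push 8): res(3,2)=25
after path 3 (1→5→8→3→2→10→13→0, push 9): res(3,2)=16
after path 4 (1→12→3→11→0, push 2): res(3,2)=16
after path 5 (1→12→3→13→0, push 2): res(3,2)=16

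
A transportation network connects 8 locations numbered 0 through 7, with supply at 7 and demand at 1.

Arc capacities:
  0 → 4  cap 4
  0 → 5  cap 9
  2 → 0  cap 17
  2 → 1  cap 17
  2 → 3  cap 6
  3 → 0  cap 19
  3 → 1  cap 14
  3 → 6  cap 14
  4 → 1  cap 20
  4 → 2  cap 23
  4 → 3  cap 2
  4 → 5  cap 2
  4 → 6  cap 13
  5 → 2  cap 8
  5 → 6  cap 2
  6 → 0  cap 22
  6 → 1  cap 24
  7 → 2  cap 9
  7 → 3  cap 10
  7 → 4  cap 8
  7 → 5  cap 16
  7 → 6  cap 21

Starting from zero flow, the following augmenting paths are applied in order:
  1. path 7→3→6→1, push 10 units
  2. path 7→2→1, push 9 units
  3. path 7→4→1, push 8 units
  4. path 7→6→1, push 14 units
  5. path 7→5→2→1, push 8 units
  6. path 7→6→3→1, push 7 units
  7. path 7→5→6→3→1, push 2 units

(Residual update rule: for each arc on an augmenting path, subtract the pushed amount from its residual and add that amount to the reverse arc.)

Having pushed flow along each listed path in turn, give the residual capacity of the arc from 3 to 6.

Residual capacity of (3,6): 13

after path 1 (7→3→6→1, push 10): res(3,6)=4
after path 2 (7→2→1, push 9): res(3,6)=4
after path 3 (7→4→1, push 8): res(3,6)=4
after path 4 (7→6→1, push 14): res(3,6)=4
after path 5 (7→5→2→1, push 8): res(3,6)=4
after path 6 (7→6→3→1, push 7): res(3,6)=11
after path 7 (7→5→6→3→1, push 2): res(3,6)=13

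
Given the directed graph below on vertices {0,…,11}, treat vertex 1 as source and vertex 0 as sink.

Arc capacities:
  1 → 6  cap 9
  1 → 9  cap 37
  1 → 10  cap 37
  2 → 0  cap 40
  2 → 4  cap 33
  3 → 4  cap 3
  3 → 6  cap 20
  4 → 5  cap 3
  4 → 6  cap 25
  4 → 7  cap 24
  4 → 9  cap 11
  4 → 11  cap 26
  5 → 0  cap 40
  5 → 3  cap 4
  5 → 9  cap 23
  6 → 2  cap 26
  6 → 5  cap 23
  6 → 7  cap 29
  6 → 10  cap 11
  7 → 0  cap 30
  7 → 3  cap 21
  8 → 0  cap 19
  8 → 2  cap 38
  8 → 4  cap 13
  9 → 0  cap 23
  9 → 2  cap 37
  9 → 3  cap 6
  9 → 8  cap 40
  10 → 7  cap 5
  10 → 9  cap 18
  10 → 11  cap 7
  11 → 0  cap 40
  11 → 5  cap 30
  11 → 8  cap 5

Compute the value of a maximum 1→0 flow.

augment #1: 1→9→0 bottleneck 23, total now 23
augment #2: 1→6→2→0 bottleneck 9, total now 32
augment #3: 1→9→2→0 bottleneck 14, total now 46
augment #4: 1→10→7→0 bottleneck 5, total now 51
augment #5: 1→10→11→0 bottleneck 7, total now 58
augment #6: 1→10→9→2→0 bottleneck 17, total now 75
augment #7: 1→10→9→8→0 bottleneck 1, total now 76

Maximum flow value: 76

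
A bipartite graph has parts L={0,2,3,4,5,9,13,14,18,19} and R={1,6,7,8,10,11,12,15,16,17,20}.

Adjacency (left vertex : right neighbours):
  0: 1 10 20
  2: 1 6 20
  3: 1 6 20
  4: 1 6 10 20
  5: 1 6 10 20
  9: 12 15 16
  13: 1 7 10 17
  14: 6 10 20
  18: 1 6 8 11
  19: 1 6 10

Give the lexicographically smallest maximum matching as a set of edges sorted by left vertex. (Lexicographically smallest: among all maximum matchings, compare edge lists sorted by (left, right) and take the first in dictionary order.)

|M| = 7 (so the lex-smallest maximum matching has 7 edges)
process left vertices in ascending order; for each, take the smallest-labelled available neighbour that still permits 7 edges overall, or leave it unmatched if none does
lex-smallest matching: {0-1, 2-6, 3-20, 4-10, 9-12, 13-7, 18-8}

Lex-smallest maximum matching: {(0,1), (2,6), (3,20), (4,10), (9,12), (13,7), (18,8)}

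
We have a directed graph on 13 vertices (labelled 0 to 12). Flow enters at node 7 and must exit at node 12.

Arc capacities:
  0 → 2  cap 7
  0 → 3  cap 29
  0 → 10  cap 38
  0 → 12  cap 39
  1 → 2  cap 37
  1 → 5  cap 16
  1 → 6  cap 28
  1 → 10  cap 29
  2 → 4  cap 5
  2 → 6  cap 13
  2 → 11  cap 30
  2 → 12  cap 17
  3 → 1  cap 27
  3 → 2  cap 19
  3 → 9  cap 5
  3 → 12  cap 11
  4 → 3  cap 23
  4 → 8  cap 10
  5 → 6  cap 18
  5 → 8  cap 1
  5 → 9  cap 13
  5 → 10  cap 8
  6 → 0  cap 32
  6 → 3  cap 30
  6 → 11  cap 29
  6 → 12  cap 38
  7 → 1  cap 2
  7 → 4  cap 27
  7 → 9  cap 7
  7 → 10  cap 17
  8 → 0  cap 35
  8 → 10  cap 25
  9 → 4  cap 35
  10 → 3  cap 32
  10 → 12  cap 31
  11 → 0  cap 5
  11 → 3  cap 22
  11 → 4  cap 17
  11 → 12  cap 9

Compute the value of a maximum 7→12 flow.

augment #1: 7→10→12 bottleneck 17, total now 17
augment #2: 7→1→2→12 bottleneck 2, total now 19
augment #3: 7→4→3→12 bottleneck 11, total now 30
augment #4: 7→4→3→2→12 bottleneck 12, total now 42
augment #5: 7→4→8→0→12 bottleneck 4, total now 46
augment #6: 7→9→4→8→0→12 bottleneck 6, total now 52

Maximum flow value: 52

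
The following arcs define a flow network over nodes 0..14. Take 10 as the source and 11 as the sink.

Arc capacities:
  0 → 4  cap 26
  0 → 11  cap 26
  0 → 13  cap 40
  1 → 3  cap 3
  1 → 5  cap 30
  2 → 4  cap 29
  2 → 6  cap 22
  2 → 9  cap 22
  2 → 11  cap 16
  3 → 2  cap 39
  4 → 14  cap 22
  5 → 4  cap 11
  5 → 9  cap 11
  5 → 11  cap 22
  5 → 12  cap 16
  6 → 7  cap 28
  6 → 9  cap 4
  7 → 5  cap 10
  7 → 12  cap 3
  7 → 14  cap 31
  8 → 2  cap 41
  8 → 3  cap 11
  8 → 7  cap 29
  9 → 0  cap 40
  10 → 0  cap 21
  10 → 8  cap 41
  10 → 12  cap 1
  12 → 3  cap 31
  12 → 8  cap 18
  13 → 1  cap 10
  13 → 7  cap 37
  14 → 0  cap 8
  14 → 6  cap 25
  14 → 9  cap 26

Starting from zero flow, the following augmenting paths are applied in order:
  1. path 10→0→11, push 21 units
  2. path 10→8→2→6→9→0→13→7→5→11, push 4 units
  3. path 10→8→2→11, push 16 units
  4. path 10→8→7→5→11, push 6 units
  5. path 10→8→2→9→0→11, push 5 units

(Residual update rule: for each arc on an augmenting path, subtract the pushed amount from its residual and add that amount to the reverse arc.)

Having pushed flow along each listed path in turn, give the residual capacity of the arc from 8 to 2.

after path 1 (10→0→11, push 21): res(8,2)=41
after path 2 (10→8→2→6→9→0→13→7→5→11, push 4): res(8,2)=37
after path 3 (10→8→2→11, push 16): res(8,2)=21
after path 4 (10→8→7→5→11, push 6): res(8,2)=21
after path 5 (10→8→2→9→0→11, push 5): res(8,2)=16

Residual capacity of (8,2): 16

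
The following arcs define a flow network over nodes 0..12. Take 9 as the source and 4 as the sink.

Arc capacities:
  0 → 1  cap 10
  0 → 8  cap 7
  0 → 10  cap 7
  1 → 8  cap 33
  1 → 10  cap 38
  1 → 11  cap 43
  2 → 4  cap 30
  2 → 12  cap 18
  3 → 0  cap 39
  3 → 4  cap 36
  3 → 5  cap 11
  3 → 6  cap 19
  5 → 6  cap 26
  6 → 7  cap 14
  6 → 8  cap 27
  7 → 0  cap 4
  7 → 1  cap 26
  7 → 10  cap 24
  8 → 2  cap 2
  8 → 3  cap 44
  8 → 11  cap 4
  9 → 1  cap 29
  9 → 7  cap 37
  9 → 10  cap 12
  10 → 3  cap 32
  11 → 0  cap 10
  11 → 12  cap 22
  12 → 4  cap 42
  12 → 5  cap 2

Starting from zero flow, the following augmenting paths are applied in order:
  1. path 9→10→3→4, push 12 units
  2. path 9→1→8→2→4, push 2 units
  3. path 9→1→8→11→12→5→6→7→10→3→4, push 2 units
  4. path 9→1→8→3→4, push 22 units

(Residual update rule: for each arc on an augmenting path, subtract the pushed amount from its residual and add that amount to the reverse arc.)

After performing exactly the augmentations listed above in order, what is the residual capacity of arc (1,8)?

Residual capacity of (1,8): 7

after path 1 (9→10→3→4, push 12): res(1,8)=33
after path 2 (9→1→8→2→4, push 2): res(1,8)=31
after path 3 (9→1→8→11→12→5→6→7→10→3→4, push 2): res(1,8)=29
after path 4 (9→1→8→3→4, push 22): res(1,8)=7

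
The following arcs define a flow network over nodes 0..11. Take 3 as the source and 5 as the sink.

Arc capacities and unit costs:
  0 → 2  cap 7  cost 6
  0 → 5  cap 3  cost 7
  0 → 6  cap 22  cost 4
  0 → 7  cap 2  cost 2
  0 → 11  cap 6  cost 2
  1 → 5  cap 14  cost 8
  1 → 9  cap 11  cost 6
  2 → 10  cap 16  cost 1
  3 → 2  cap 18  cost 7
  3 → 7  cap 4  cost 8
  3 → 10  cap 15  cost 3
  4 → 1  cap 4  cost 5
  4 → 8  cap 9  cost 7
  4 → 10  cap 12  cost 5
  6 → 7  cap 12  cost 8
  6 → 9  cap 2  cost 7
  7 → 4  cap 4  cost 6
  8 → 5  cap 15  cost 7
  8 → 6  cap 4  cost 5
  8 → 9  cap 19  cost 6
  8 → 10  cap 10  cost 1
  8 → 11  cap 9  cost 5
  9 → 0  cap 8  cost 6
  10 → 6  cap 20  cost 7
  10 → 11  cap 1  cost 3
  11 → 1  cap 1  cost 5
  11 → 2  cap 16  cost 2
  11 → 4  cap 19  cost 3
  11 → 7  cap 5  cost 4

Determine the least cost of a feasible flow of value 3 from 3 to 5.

shortest-cost path #1: 3→10→11→1→5 push 1 @ unit cost 19 (adds 19)
shortest-cost path #2: 3→7→4→1→5 push 2 @ unit cost 27 (adds 54)
total cost = 73

Minimum cost for 3 units: 73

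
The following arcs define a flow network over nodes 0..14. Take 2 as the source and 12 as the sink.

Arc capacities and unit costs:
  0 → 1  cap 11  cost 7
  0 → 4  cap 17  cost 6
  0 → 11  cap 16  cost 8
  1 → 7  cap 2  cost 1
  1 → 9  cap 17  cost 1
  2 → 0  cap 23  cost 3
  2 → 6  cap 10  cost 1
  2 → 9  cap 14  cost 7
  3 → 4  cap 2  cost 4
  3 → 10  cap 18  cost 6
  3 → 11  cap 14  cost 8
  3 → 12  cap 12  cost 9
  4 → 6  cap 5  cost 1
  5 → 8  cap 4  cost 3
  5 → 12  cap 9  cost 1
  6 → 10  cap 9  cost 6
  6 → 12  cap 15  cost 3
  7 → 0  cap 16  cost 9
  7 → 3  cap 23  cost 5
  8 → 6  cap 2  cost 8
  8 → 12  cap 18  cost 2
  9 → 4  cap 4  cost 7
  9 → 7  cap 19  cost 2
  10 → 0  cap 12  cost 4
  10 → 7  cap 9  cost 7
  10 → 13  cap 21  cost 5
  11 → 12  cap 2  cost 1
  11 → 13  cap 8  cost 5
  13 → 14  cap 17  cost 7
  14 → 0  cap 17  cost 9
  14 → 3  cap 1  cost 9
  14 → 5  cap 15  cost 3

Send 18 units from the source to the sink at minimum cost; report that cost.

Minimum cost for 18 units: 152

shortest-cost path #1: 2→6→12 push 10 @ unit cost 4 (adds 40)
shortest-cost path #2: 2→0→11→12 push 2 @ unit cost 12 (adds 24)
shortest-cost path #3: 2→0→4→6→12 push 5 @ unit cost 13 (adds 65)
shortest-cost path #4: 2→9→7→3→12 push 1 @ unit cost 23 (adds 23)
total cost = 152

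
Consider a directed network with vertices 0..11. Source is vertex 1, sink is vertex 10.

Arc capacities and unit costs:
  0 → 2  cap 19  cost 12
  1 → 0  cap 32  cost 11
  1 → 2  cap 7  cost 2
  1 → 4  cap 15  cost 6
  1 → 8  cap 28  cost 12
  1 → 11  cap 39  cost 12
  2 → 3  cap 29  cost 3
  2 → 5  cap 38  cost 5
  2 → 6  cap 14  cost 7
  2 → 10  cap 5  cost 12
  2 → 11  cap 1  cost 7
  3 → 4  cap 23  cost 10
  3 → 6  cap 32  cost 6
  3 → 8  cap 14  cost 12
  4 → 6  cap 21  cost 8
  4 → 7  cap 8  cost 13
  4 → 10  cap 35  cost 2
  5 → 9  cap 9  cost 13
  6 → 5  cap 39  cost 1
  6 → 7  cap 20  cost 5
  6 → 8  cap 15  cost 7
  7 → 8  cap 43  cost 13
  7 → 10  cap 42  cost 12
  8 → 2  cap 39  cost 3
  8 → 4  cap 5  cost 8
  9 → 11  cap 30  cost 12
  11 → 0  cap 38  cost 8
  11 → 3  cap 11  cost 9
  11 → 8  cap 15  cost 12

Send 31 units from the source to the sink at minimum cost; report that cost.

Minimum cost for 31 units: 454

shortest-cost path #1: 1→4→10 push 15 @ unit cost 8 (adds 120)
shortest-cost path #2: 1→2→10 push 5 @ unit cost 14 (adds 70)
shortest-cost path #3: 1→2→3→4→10 push 2 @ unit cost 17 (adds 34)
shortest-cost path #4: 1→8→4→10 push 5 @ unit cost 22 (adds 110)
shortest-cost path #5: 1→8→2→3→4→10 push 4 @ unit cost 30 (adds 120)
total cost = 454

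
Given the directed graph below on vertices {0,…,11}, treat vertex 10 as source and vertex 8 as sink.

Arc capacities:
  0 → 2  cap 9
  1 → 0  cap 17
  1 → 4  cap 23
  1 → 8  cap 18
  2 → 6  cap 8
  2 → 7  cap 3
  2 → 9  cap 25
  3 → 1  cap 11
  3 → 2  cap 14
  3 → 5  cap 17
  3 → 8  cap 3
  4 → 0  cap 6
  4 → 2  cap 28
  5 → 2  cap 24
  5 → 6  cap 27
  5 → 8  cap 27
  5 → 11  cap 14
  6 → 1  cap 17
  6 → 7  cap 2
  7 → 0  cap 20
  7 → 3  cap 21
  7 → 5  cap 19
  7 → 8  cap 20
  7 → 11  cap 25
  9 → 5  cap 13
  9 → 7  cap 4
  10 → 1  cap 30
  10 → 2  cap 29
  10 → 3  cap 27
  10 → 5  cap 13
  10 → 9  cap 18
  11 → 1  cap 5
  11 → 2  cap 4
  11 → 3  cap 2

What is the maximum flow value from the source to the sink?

augment #1: 10→1→8 bottleneck 18, total now 18
augment #2: 10→3→8 bottleneck 3, total now 21
augment #3: 10→5→8 bottleneck 13, total now 34
augment #4: 10→2→7→8 bottleneck 3, total now 37
augment #5: 10→3→5→8 bottleneck 14, total now 51
augment #6: 10→9→7→8 bottleneck 4, total now 55
augment #7: 10→2→6→7→8 bottleneck 2, total now 57

Maximum flow value: 57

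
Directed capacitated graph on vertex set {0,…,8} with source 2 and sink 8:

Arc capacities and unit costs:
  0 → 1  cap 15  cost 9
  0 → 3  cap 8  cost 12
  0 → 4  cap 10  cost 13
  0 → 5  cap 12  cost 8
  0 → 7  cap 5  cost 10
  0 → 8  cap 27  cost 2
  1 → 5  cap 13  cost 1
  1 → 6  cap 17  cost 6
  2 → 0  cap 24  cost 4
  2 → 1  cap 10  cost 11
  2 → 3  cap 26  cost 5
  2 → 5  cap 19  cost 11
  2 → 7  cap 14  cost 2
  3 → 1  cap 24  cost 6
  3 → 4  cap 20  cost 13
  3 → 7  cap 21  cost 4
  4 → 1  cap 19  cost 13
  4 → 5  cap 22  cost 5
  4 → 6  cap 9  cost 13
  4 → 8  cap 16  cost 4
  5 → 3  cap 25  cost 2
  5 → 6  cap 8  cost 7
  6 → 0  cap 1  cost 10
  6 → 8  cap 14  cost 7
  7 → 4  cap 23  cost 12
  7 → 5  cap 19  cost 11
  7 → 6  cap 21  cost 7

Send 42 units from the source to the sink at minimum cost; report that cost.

shortest-cost path #1: 2→0→8 push 24 @ unit cost 6 (adds 144)
shortest-cost path #2: 2→7→6→8 push 14 @ unit cost 16 (adds 224)
shortest-cost path #3: 2→3→4→8 push 4 @ unit cost 22 (adds 88)
total cost = 456

Minimum cost for 42 units: 456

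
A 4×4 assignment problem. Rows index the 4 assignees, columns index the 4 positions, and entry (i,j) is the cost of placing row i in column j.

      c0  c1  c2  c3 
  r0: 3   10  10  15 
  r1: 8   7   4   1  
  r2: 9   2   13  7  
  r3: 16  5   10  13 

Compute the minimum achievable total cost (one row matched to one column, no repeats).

Minimum assignment cost: 16

optimal assignment: row0→col0 (cost 3), row1→col3 (cost 1), row2→col1 (cost 2), row3→col2 (cost 10)
total = 3 + 1 + 2 + 10 = 16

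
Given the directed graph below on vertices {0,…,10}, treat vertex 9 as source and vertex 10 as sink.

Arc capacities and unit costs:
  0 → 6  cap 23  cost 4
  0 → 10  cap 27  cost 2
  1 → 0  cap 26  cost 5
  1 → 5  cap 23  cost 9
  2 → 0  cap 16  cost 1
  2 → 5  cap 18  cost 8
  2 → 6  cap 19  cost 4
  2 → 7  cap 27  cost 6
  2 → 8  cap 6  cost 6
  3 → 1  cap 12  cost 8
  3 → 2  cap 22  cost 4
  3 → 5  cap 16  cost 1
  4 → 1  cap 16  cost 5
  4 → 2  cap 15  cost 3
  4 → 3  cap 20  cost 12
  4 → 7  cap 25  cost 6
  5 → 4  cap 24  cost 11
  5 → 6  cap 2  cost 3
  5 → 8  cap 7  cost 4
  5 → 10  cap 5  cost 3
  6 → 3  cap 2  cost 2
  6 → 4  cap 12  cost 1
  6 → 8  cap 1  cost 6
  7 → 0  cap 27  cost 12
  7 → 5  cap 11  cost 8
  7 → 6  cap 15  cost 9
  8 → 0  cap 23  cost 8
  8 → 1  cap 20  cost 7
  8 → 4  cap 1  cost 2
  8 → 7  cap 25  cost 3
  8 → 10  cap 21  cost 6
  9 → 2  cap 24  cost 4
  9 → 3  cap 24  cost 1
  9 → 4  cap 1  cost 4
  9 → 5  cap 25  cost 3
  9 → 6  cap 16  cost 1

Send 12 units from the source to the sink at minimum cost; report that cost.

Minimum cost for 12 units: 74

shortest-cost path #1: 9→3→5→10 push 5 @ unit cost 5 (adds 25)
shortest-cost path #2: 9→2→0→10 push 7 @ unit cost 7 (adds 49)
total cost = 74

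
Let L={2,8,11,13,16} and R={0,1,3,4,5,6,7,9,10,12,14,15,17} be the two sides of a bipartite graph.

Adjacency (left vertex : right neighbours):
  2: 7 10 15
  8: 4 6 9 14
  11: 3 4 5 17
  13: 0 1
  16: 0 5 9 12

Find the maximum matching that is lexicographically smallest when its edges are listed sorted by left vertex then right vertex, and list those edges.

Lex-smallest maximum matching: {(2,7), (8,4), (11,3), (13,0), (16,5)}

|M| = 5 (so the lex-smallest maximum matching has 5 edges)
process left vertices in ascending order; for each, take the smallest-labelled available neighbour that still permits 5 edges overall, or leave it unmatched if none does
lex-smallest matching: {2-7, 8-4, 11-3, 13-0, 16-5}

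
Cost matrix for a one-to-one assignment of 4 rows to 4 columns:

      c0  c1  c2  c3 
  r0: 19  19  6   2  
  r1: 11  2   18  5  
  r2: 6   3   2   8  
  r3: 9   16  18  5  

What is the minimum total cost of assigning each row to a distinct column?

optimal assignment: row0→col3 (cost 2), row1→col1 (cost 2), row2→col2 (cost 2), row3→col0 (cost 9)
total = 2 + 2 + 2 + 9 = 15

Minimum assignment cost: 15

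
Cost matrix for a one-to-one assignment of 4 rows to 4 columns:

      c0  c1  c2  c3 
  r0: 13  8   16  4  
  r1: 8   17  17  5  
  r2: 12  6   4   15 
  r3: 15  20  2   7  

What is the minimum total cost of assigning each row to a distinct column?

Minimum assignment cost: 20

optimal assignment: row0→col3 (cost 4), row1→col0 (cost 8), row2→col1 (cost 6), row3→col2 (cost 2)
total = 4 + 8 + 6 + 2 = 20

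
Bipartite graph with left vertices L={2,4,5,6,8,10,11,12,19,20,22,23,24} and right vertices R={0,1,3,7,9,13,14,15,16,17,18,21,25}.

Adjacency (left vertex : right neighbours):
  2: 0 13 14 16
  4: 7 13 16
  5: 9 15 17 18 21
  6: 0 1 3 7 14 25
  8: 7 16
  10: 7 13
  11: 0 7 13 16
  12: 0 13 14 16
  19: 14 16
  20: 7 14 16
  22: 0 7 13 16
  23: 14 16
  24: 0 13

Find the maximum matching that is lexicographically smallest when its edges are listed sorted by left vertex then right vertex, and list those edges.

|M| = 7 (so the lex-smallest maximum matching has 7 edges)
process left vertices in ascending order; for each, take the smallest-labelled available neighbour that still permits 7 edges overall, or leave it unmatched if none does
lex-smallest matching: {2-0, 4-7, 5-9, 6-1, 8-16, 10-13, 12-14}

Lex-smallest maximum matching: {(2,0), (4,7), (5,9), (6,1), (8,16), (10,13), (12,14)}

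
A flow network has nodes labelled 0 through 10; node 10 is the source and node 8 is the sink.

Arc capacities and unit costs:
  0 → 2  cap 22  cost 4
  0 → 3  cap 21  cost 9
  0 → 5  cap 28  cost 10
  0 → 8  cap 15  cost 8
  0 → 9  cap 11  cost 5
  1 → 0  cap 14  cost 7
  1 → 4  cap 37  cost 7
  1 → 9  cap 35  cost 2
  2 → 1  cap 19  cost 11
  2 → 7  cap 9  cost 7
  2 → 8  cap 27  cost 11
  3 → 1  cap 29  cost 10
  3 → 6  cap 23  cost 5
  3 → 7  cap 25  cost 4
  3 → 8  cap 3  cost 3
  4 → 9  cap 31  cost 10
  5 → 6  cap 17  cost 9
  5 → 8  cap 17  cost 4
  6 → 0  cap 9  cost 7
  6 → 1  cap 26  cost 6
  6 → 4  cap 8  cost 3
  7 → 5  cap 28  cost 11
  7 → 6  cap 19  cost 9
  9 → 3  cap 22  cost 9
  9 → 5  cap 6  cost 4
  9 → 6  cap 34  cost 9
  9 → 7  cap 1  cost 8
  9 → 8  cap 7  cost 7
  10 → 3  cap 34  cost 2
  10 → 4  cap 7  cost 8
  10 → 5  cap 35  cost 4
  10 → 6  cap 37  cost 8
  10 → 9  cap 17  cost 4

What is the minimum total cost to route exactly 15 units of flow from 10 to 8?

Minimum cost for 15 units: 111

shortest-cost path #1: 10→3→8 push 3 @ unit cost 5 (adds 15)
shortest-cost path #2: 10→5→8 push 12 @ unit cost 8 (adds 96)
total cost = 111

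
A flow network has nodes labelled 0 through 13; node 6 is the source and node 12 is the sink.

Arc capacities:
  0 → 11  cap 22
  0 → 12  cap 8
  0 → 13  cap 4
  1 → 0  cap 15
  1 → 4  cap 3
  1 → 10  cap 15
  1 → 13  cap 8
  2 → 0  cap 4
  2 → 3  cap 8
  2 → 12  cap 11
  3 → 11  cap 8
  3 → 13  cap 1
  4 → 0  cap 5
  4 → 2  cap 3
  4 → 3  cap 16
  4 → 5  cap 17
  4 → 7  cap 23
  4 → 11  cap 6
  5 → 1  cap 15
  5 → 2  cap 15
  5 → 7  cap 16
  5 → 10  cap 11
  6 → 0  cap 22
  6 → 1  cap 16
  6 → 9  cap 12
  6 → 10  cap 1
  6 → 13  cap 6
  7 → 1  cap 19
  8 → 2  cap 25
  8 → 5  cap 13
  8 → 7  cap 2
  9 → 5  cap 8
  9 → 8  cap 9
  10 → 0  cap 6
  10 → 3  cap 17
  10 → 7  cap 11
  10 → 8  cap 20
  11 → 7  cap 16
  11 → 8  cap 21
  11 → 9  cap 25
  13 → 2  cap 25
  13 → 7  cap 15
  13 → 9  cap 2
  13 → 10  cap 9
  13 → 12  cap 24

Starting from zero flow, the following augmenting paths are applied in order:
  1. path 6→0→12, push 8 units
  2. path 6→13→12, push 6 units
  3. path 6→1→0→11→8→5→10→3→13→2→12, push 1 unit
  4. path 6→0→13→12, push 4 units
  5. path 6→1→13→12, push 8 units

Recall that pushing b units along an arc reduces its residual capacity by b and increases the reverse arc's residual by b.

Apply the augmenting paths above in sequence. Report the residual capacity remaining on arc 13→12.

Residual capacity of (13,12): 6

after path 1 (6→0→12, push 8): res(13,12)=24
after path 2 (6→13→12, push 6): res(13,12)=18
after path 3 (6→1→0→11→8→5→10→3→13→2→12, push 1): res(13,12)=18
after path 4 (6→0→13→12, push 4): res(13,12)=14
after path 5 (6→1→13→12, push 8): res(13,12)=6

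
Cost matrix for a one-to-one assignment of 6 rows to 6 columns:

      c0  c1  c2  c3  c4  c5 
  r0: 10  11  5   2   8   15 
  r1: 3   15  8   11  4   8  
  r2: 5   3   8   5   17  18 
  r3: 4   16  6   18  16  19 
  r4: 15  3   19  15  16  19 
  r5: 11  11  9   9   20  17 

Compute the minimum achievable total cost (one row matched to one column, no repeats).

one of 2 optimal assignments: row0→col3 (cost 2), row1→col4 (cost 4), row2→col0 (cost 5), row3→col2 (cost 6), row4→col1 (cost 3), row5→col5 (cost 17)
total = 2 + 4 + 5 + 6 + 3 + 17 = 37

Minimum assignment cost: 37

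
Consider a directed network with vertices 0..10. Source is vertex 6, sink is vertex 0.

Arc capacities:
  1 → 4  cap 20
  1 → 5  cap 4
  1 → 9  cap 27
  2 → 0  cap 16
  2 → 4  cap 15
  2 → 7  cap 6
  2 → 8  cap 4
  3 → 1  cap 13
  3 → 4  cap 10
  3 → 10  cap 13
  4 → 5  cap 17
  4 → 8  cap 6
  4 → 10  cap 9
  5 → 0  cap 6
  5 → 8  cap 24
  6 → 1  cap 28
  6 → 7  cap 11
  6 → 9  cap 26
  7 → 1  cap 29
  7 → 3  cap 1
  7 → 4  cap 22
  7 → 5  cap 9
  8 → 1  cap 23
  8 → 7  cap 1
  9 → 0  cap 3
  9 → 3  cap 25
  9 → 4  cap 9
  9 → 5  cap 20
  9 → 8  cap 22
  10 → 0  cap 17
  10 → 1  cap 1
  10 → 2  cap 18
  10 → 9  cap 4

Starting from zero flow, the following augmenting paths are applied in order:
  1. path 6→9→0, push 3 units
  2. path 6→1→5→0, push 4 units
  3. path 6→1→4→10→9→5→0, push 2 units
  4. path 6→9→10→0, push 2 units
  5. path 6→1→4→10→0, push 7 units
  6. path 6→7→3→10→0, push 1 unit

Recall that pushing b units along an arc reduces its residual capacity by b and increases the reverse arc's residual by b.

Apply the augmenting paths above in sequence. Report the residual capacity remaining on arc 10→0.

after path 1 (6→9→0, push 3): res(10,0)=17
after path 2 (6→1→5→0, push 4): res(10,0)=17
after path 3 (6→1→4→10→9→5→0, push 2): res(10,0)=17
after path 4 (6→9→10→0, push 2): res(10,0)=15
after path 5 (6→1→4→10→0, push 7): res(10,0)=8
after path 6 (6→7→3→10→0, push 1): res(10,0)=7

Residual capacity of (10,0): 7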